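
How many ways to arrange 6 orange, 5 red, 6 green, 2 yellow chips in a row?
19! / (6! × 5! × 6! × 2!) = 977728752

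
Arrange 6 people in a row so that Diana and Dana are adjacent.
Treat as block: (6-1)! × 2! = 120 × 2 = 240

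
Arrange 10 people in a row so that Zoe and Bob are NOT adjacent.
Total - adjacent = 10! - (10-1)!×2 = 3628800 - 725760 = 2903040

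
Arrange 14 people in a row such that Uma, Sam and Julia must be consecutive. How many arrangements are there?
Treat the 3 as one block: (14-3+1)! × 3! = 479001600 × 6 = 2874009600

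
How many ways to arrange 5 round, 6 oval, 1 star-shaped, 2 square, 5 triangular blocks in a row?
19! / (5! × 6! × 1! × 2! × 5!) = 5866372512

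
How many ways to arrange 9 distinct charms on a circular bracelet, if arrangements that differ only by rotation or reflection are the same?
(9-1)!/2 = 40320/2 = 20160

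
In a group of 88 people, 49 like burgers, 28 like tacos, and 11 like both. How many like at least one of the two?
|A∪B| = |A| + |B| - |A∩B| = 49 + 28 - 11 = 66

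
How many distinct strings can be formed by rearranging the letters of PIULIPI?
7! / (1! × 1! × 2! × 3!) = 420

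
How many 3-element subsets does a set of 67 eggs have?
C(67,3) = 67!/(3!×64!) = 47905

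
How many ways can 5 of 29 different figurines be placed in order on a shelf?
P(29,5) = 29!/(29-5)! = 14250600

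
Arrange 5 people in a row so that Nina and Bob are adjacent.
Treat as block: (5-1)! × 2! = 24 × 2 = 48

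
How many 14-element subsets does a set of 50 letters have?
C(50,14) = 50!/(14!×36!) = 937845656300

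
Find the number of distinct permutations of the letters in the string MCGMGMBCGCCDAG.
14! / (1! × 4! × 1! × 1! × 4! × 3!) = 25225200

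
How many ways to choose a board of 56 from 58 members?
C(58,56) = 58!/(56!×2!) = 1653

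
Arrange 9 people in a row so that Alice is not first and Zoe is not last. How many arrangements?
By inclusion-exclusion: 9! - 2×(9-1)! + (9-2)! = 362880 - 80640 + 5040 = 287280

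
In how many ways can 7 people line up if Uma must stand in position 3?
Fix one position: (7-1)! = 720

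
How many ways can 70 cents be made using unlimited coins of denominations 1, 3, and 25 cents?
Coefficient of x^70 in 1/(1-x^1) · 1/(1-x^3) · 1/(1-x^25). Case on j = number of 25-cent coins (j = 0..2); remainder r = 70 - 25j is made from {1,3} in ⌊r/3⌋+1 ways. r = 70, 45, 20 → 24 + 16 + 7 = 47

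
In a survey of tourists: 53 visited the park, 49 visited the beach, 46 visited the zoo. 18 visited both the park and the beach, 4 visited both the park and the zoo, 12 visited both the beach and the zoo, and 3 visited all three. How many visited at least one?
|A∪B∪C| = 53+49+46-18-4-12+3 = 117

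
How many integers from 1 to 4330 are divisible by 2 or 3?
⌊4330/2⌋ + ⌊4330/3⌋ - ⌊4330/6⌋ = 2165 + 1443 - 721 = 2887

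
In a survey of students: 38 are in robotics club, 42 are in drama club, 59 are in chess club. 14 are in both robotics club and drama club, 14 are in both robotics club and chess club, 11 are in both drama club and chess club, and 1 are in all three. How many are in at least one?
|A∪B∪C| = 38+42+59-14-14-11+1 = 101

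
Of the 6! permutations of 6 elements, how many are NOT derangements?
Complement of the derangements. !6 = Σ_{j=0}^{6} (-1)^j·6!/j! = 720 - 720 + 360 - 120 + 30 - 6 + 1 = 265. 6! - !6 = 720 - 265 = 455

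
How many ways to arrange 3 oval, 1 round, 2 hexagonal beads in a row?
6! / (3! × 1! × 2!) = 60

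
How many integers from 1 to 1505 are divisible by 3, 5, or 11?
⌊1505/3⌋+⌊1505/5⌋+⌊1505/11⌋ - ⌊1505/15⌋-⌊1505/33⌋-⌊1505/55⌋ + ⌊1505/165⌋ = 501+301+136 - 100-45-27 + 9 = 775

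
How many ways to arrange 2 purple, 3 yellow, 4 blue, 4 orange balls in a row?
13! / (2! × 3! × 4! × 4!) = 900900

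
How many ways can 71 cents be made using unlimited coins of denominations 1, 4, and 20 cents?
Coefficient of x^71 in 1/(1-x^1) · 1/(1-x^4) · 1/(1-x^20). Case on j = number of 20-cent coins (j = 0..3); remainder r = 71 - 20j is made from {1,4} in ⌊r/4⌋+1 ways. r = 71, 51, 31, 11 → 18 + 13 + 8 + 3 = 42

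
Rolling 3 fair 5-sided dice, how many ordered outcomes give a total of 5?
Coefficient of x^5 in (x + x² + ... + x^5)^3. By inclusion-exclusion on dice exceeding 5: Σ_j (-1)^j C(3,j)·C(5-1-5j, 2) = C(3,0)·C(4,2) = 1·6 = 6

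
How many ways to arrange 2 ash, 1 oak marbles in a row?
3! / (2! × 1!) = 3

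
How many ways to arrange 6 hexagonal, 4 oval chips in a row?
10! / (6! × 4!) = 210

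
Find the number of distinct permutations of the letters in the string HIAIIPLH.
8! / (1! × 1! × 2! × 1! × 3!) = 3360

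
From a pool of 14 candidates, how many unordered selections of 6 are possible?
C(14,6) = 14!/(6!×8!) = 3003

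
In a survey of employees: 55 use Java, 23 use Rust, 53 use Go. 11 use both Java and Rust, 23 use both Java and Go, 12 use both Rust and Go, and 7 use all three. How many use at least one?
|A∪B∪C| = 55+23+53-11-23-12+7 = 92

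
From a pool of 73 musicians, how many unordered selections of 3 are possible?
C(73,3) = 73!/(3!×70!) = 62196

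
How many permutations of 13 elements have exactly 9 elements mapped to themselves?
Choose the 9 fixed points C(13,9) = 715, derange the rest: !4 = Σ_{j=0}^{4} (-1)^j·4!/j! = 24 - 24 + 12 - 4 + 1 = 9. Product = 715 × 9 = 6435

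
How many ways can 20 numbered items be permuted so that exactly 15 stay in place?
Choose the 15 fixed points C(20,15) = 15504, derange the rest: !5 = Σ_{j=0}^{5} (-1)^j·5!/j! = 120 - 120 + 60 - 20 + 5 - 1 = 44. Product = 15504 × 44 = 682176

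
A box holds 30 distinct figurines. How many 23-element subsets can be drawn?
C(30,23) = 30!/(23!×7!) = 2035800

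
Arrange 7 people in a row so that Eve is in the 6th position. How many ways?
Fix one position: (7-1)! = 720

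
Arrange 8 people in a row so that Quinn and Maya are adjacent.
Treat as block: (8-1)! × 2! = 5040 × 2 = 10080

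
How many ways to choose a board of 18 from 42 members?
C(42,18) = 42!/(18!×24!) = 353697121050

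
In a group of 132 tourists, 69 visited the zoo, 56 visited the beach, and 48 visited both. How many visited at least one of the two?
|A∪B| = |A| + |B| - |A∩B| = 69 + 56 - 48 = 77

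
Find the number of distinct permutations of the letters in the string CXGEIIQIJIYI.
12! / (1! × 1! × 5! × 1! × 1! × 1! × 1! × 1!) = 3991680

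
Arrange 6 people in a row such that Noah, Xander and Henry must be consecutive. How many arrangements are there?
Treat the 3 as one block: (6-3+1)! × 3! = 24 × 6 = 144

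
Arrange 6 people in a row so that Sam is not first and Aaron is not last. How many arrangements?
By inclusion-exclusion: 6! - 2×(6-1)! + (6-2)! = 720 - 240 + 24 = 504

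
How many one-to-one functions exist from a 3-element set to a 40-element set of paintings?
P(40,3) = 40!/(40-3)! = 59280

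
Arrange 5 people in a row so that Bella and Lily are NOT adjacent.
Total - adjacent = 5! - (5-1)!×2 = 120 - 48 = 72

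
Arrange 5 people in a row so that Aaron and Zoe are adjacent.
Treat as block: (5-1)! × 2! = 24 × 2 = 48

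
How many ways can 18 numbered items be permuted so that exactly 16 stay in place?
Choose the 16 fixed points C(18,16) = 153, derange the rest: !2 = Σ_{j=0}^{2} (-1)^j·2!/j! = 2 - 2 + 1 = 1. Product = 153 × 1 = 153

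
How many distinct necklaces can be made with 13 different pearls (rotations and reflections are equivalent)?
(13-1)!/2 = 479001600/2 = 239500800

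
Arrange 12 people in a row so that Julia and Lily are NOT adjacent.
Total - adjacent = 12! - (12-1)!×2 = 479001600 - 79833600 = 399168000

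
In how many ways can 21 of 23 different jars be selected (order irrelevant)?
C(23,21) = 23!/(21!×2!) = 253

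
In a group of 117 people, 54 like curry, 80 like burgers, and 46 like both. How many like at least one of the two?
|A∪B| = |A| + |B| - |A∩B| = 54 + 80 - 46 = 88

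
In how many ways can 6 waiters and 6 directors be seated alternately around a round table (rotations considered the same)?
Fix one of the waiters: (6-1)! ways for the remaining waiters, × 6! ways for the directors = 120 × 720 = 86400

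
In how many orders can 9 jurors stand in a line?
9! = 362880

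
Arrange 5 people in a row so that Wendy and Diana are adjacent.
Treat as block: (5-1)! × 2! = 24 × 2 = 48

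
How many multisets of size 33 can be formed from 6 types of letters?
C(33+6-1, 6-1) = C(38, 5) = 501942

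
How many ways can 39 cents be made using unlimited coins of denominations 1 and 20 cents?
Coefficient of x^39 in 1/(1-x^1) · 1/(1-x^20). Use j coins of 20 for j = 0..⌊39/20⌋ = 1, the rest in 1s: 1 + 1 = 2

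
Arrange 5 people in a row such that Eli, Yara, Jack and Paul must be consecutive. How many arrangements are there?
Treat the 4 as one block: (5-4+1)! × 4! = 2 × 24 = 48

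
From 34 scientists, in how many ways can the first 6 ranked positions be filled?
P(34,6) = 34!/(34-6)! = 968330880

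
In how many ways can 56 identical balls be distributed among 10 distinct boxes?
C(56+10-1, 10-1) = C(65, 9) = 31966749880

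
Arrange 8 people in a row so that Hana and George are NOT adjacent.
Total - adjacent = 8! - (8-1)!×2 = 40320 - 10080 = 30240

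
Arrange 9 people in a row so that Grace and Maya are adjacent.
Treat as block: (9-1)! × 2! = 40320 × 2 = 80640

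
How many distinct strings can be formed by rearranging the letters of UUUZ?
4! / (1! × 3!) = 4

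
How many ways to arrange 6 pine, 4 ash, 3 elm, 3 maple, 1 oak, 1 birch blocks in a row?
18! / (6! × 4! × 3! × 3! × 1! × 1!) = 10291881600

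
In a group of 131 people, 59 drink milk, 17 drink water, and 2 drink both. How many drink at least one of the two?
|A∪B| = |A| + |B| - |A∩B| = 59 + 17 - 2 = 74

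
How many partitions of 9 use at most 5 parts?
By conjugation, equals partitions of 9 into parts ≤ 5. Let r_j(i) = number of partitions of i into parts ≤ j, for i = 0..9. r_1(i) = 1 for all i; r_j(i) = r_{j-1}(i) + r_j(i-j). Rows j = 2..5: ≤2: 1 1 2 2 3 3 4 4 5 5; ≤3: 1 1 2 3 4 5 7 8 10 12; ≤4: 1 1 2 3 5 6 9 11 15 18; ≤5: 1 1 2 3 5 7 10 13 18 23. r_5(9) = 23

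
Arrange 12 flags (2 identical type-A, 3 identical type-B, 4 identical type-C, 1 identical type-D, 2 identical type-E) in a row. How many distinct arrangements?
12! / (2! × 3! × 4! × 1! × 2!) = 831600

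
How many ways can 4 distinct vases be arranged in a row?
4! = 24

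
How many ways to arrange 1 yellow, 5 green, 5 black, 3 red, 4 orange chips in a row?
18! / (1! × 5! × 5! × 3! × 4!) = 3087564480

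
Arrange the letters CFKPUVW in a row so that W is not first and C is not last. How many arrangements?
By inclusion-exclusion: 7! - 2×(7-1)! + (7-2)! = 5040 - 1440 + 120 = 3720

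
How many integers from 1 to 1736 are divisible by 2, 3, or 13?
⌊1736/2⌋+⌊1736/3⌋+⌊1736/13⌋ - ⌊1736/6⌋-⌊1736/26⌋-⌊1736/39⌋ + ⌊1736/78⌋ = 868+578+133 - 289-66-44 + 22 = 1202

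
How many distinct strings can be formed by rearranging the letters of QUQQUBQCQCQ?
11! / (1! × 2! × 6! × 2!) = 13860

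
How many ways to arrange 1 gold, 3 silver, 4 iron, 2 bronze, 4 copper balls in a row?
14! / (1! × 3! × 4! × 2! × 4!) = 12612600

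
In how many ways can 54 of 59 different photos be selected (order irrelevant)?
C(59,54) = 59!/(54!×5!) = 5006386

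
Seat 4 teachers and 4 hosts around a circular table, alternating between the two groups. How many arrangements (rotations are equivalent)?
Fix one of the teachers: (4-1)! ways for the remaining teachers, × 4! ways for the hosts = 6 × 24 = 144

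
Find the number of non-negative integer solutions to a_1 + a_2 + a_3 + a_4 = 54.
C(54+4-1, 4-1) = C(57, 3) = 29260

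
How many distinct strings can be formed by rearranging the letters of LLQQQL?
6! / (3! × 3!) = 20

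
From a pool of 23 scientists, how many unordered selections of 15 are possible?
C(23,15) = 23!/(15!×8!) = 490314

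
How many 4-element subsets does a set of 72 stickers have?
C(72,4) = 72!/(4!×68!) = 1028790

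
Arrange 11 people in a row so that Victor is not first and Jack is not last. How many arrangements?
By inclusion-exclusion: 11! - 2×(11-1)! + (11-2)! = 39916800 - 7257600 + 362880 = 33022080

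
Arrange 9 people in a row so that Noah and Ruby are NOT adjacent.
Total - adjacent = 9! - (9-1)!×2 = 362880 - 80640 = 282240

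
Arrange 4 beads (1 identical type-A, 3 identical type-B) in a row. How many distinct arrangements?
4! / (1! × 3!) = 4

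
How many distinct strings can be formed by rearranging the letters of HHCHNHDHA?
9! / (1! × 1! × 1! × 1! × 5!) = 3024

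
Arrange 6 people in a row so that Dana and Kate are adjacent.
Treat as block: (6-1)! × 2! = 120 × 2 = 240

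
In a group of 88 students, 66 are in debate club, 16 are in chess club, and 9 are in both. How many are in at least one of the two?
|A∪B| = |A| + |B| - |A∩B| = 66 + 16 - 9 = 73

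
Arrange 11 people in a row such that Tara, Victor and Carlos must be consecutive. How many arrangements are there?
Treat the 3 as one block: (11-3+1)! × 3! = 362880 × 6 = 2177280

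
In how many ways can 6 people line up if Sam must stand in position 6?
Fix one position: (6-1)! = 120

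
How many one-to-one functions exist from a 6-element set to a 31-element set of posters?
P(31,6) = 31!/(31-6)! = 530122320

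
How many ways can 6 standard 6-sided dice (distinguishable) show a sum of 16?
Coefficient of x^16 in (x + x² + ... + x^6)^6. By inclusion-exclusion on dice exceeding 6: Σ_j (-1)^j C(6,j)·C(16-1-6j, 5) = C(6,0)·C(15,5) - C(6,1)·C(9,5) = 1·3003 - 6·126 = 2247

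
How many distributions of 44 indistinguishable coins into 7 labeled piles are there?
C(44+7-1, 7-1) = C(50, 6) = 15890700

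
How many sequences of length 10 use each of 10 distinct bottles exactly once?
10! = 3628800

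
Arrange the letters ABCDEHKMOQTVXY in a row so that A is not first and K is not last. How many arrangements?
By inclusion-exclusion: 14! - 2×(14-1)! + (14-2)! = 87178291200 - 12454041600 + 479001600 = 75203251200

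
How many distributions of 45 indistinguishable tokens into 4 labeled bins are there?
C(45+4-1, 4-1) = C(48, 3) = 17296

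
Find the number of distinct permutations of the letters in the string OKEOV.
5! / (1! × 2! × 1! × 1!) = 60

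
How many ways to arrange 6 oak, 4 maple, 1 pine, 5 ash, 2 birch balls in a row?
18! / (6! × 4! × 1! × 5! × 2!) = 1543782240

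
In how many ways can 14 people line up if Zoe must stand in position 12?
Fix one position: (14-1)! = 6227020800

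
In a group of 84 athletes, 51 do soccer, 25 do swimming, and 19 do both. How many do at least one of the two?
|A∪B| = |A| + |B| - |A∩B| = 51 + 25 - 19 = 57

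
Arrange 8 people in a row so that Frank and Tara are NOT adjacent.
Total - adjacent = 8! - (8-1)!×2 = 40320 - 10080 = 30240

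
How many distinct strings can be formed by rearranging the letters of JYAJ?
4! / (1! × 1! × 2!) = 12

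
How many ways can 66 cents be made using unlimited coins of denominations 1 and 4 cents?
Coefficient of x^66 in 1/(1-x^1) · 1/(1-x^4). Use j coins of 4 for j = 0..⌊66/4⌋ = 16, the rest in 1s: 16 + 1 = 17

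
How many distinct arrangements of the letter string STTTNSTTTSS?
11! / (4! × 1! × 6!) = 2310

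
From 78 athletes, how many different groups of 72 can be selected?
C(78,72) = 78!/(72!×6!) = 256851595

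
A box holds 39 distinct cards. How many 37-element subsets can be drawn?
C(39,37) = 39!/(37!×2!) = 741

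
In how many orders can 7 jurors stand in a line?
7! = 5040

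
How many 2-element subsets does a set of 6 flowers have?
C(6,2) = 6!/(2!×4!) = 15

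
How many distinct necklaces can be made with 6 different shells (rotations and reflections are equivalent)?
(6-1)!/2 = 120/2 = 60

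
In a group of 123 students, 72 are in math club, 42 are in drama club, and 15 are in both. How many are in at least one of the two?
|A∪B| = |A| + |B| - |A∩B| = 72 + 42 - 15 = 99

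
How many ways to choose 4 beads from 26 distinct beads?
C(26,4) = 26!/(4!×22!) = 14950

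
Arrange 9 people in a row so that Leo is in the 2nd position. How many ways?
Fix one position: (9-1)! = 40320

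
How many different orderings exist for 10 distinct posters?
10! = 3628800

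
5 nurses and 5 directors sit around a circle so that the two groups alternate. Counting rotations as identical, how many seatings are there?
Fix one of the nurses: (5-1)! ways for the remaining nurses, × 5! ways for the directors = 24 × 120 = 2880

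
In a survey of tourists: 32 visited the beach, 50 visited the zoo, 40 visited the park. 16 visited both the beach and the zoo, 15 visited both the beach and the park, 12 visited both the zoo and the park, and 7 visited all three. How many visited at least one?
|A∪B∪C| = 32+50+40-16-15-12+7 = 86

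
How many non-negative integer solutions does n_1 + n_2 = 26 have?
C(26+2-1, 2-1) = C(27, 1) = 27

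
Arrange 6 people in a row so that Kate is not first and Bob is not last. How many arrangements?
By inclusion-exclusion: 6! - 2×(6-1)! + (6-2)! = 720 - 240 + 24 = 504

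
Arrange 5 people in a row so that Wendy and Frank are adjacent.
Treat as block: (5-1)! × 2! = 24 × 2 = 48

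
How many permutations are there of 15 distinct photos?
15! = 1307674368000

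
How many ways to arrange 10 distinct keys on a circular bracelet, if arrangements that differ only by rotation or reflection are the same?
(10-1)!/2 = 362880/2 = 181440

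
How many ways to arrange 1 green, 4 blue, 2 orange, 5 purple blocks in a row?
12! / (1! × 4! × 2! × 5!) = 83160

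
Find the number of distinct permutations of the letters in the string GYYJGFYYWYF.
11! / (2! × 5! × 1! × 1! × 2!) = 83160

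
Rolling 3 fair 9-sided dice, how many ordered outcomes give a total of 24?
Coefficient of x^24 in (x + x² + ... + x^9)^3. By inclusion-exclusion on dice exceeding 9: Σ_j (-1)^j C(3,j)·C(24-1-9j, 2) = C(3,0)·C(23,2) - C(3,1)·C(14,2) + C(3,2)·C(5,2) = 1·253 - 3·91 + 3·10 = 10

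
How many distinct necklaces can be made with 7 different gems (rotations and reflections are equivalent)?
(7-1)!/2 = 720/2 = 360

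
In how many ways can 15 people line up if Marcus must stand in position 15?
Fix one position: (15-1)! = 87178291200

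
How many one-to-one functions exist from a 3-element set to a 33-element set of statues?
P(33,3) = 33!/(33-3)! = 32736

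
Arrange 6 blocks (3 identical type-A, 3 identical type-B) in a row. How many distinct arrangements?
6! / (3! × 3!) = 20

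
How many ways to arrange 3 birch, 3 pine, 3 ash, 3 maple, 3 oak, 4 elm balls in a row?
19! / (3! × 3! × 3! × 3! × 3! × 4!) = 651819168000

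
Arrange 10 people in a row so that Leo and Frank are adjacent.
Treat as block: (10-1)! × 2! = 362880 × 2 = 725760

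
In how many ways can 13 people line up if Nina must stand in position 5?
Fix one position: (13-1)! = 479001600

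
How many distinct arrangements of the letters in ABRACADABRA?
11! / (5! × 2! × 2! × 1! × 1!) = 83160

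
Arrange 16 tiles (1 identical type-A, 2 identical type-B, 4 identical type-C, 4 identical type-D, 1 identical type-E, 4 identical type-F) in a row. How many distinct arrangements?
16! / (1! × 2! × 4! × 4! × 1! × 4!) = 756756000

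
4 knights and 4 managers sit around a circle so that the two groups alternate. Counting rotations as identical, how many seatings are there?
Fix one of the knights: (4-1)! ways for the remaining knights, × 4! ways for the managers = 6 × 24 = 144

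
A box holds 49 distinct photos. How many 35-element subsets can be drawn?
C(49,35) = 49!/(35!×14!) = 675248872536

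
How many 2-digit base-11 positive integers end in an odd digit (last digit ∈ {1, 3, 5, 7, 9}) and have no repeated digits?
Last∈{1,3,5,7,9}. Last=0: 0. Last nonzero: 5×9×P(9,0) = 45. Total = 45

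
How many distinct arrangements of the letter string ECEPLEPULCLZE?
13! / (1! × 4! × 3! × 1! × 2! × 2!) = 10810800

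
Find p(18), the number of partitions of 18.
Pentagonal recurrence p(n) = p(n-1) + p(n-2) - p(n-5) - p(n-7) + p(n-12) + p(n-15) - ... gives p(0..17) = 1, 1, 2, 3, 5, 7, 11, 15, 22, 30, 42, 56, 77, 101, 135, 176, 231, 297. p(18) = p(17) + p(16) - p(13) - p(11) + p(6) + p(3) = 297 + 231 - 101 - 56 + 11 + 3 = 385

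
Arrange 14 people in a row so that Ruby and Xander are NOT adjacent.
Total - adjacent = 14! - (14-1)!×2 = 87178291200 - 12454041600 = 74724249600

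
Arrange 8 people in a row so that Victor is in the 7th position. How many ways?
Fix one position: (8-1)! = 5040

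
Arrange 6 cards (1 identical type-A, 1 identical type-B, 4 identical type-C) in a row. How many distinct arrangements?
6! / (1! × 1! × 4!) = 30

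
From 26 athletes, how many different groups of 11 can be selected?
C(26,11) = 26!/(11!×15!) = 7726160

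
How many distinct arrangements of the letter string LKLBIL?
6! / (1! × 1! × 1! × 3!) = 120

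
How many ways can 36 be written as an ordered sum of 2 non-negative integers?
C(36+2-1, 2-1) = C(37, 1) = 37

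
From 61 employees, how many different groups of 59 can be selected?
C(61,59) = 61!/(59!×2!) = 1830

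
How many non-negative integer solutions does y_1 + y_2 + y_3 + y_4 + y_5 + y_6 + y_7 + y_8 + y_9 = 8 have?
C(8+9-1, 9-1) = C(16, 8) = 12870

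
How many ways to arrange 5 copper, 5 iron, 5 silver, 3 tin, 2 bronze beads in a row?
20! / (5! × 5! × 5! × 3! × 2!) = 117327450240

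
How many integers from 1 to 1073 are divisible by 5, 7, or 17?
⌊1073/5⌋+⌊1073/7⌋+⌊1073/17⌋ - ⌊1073/35⌋-⌊1073/85⌋-⌊1073/119⌋ + ⌊1073/595⌋ = 214+153+63 - 30-12-9 + 1 = 380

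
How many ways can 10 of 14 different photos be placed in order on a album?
P(14,10) = 14!/(14-10)! = 3632428800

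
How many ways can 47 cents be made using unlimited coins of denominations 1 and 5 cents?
Coefficient of x^47 in 1/(1-x^1) · 1/(1-x^5). Use j coins of 5 for j = 0..⌊47/5⌋ = 9, the rest in 1s: 9 + 1 = 10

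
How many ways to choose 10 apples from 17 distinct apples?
C(17,10) = 17!/(10!×7!) = 19448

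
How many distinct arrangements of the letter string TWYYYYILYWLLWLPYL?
17! / (1! × 5! × 3! × 1! × 1! × 6!) = 686125440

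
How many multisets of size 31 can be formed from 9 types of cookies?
C(31+9-1, 9-1) = C(39, 8) = 61523748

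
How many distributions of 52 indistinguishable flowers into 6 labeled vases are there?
C(52+6-1, 6-1) = C(57, 5) = 4187106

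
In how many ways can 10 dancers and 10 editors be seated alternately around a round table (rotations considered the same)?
Fix one of the dancers: (10-1)! ways for the remaining dancers, × 10! ways for the editors = 362880 × 3628800 = 1316818944000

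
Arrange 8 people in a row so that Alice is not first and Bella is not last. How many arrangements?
By inclusion-exclusion: 8! - 2×(8-1)! + (8-2)! = 40320 - 10080 + 720 = 30960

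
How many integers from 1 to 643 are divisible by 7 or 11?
⌊643/7⌋ + ⌊643/11⌋ - ⌊643/77⌋ = 91 + 58 - 8 = 141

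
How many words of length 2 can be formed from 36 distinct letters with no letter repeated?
P(36,2) = 36!/(36-2)! = 1260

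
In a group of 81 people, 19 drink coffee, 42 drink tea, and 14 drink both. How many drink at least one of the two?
|A∪B| = |A| + |B| - |A∩B| = 19 + 42 - 14 = 47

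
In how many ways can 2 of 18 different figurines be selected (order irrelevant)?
C(18,2) = 18!/(2!×16!) = 153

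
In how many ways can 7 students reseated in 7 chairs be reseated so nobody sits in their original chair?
!7 = Σ_{j=0}^{7} (-1)^j·7!/j! = 5040 - 5040 + 2520 - 840 + 210 - 42 + 7 - 1 = 1854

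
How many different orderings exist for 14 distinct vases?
14! = 87178291200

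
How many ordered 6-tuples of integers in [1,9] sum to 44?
Coefficient of x^44 in (x + x² + ... + x^9)^6. By inclusion-exclusion on dice exceeding 9: Σ_j (-1)^j C(6,j)·C(44-1-9j, 5) = C(6,0)·C(43,5) - C(6,1)·C(34,5) + C(6,2)·C(25,5) - C(6,3)·C(16,5) + C(6,4)·C(7,5) = 1·962598 - 6·278256 + 15·53130 - 20·4368 + 15·21 = 2967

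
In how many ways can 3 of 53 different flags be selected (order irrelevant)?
C(53,3) = 53!/(3!×50!) = 23426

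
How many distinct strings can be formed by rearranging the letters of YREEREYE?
8! / (2! × 2! × 4!) = 420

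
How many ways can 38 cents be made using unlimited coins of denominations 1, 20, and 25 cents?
Coefficient of x^38 in 1/(1-x^1) · 1/(1-x^20) · 1/(1-x^25). Case on j = number of 25-cent coins (j = 0..1); remainder r = 38 - 25j is made from {1,20} in ⌊r/20⌋+1 ways. r = 38, 13 → 2 + 1 = 3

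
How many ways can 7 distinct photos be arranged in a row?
7! = 5040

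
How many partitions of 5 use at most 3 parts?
By conjugation, equals partitions of 5 into parts ≤ 3. Let r_j(i) = number of partitions of i into parts ≤ j, for i = 0..5. r_1(i) = 1 for all i; r_j(i) = r_{j-1}(i) + r_j(i-j). Rows j = 2..3: ≤2: 1 1 2 2 3 3; ≤3: 1 1 2 3 4 5. r_3(5) = 5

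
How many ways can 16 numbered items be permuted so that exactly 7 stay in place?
Choose the 7 fixed points C(16,7) = 11440, derange the rest: !9 = Σ_{j=0}^{9} (-1)^j·9!/j! = 362880 - 362880 + 181440 - 60480 + 15120 - 3024 + 504 - 72 + 9 - 1 = 133496. Product = 11440 × 133496 = 1527194240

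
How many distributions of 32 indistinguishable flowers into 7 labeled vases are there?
C(32+7-1, 7-1) = C(38, 6) = 2760681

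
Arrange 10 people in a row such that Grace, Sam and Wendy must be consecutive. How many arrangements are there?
Treat the 3 as one block: (10-3+1)! × 3! = 40320 × 6 = 241920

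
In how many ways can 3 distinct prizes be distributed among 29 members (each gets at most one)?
P(29,3) = 29!/(29-3)! = 21924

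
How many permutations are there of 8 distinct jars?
8! = 40320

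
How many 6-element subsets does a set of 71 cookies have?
C(71,6) = 71!/(6!×65!) = 143218999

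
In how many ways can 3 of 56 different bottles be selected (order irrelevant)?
C(56,3) = 56!/(3!×53!) = 27720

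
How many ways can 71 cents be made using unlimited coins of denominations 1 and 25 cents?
Coefficient of x^71 in 1/(1-x^1) · 1/(1-x^25). Use j coins of 25 for j = 0..⌊71/25⌋ = 2, the rest in 1s: 2 + 1 = 3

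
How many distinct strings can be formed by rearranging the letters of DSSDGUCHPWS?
11! / (3! × 1! × 1! × 1! × 2! × 1! × 1! × 1!) = 3326400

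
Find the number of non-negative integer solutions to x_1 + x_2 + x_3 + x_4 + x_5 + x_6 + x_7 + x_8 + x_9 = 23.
C(23+9-1, 9-1) = C(31, 8) = 7888725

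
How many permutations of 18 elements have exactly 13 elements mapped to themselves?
Choose the 13 fixed points C(18,13) = 8568, derange the rest: !5 = Σ_{j=0}^{5} (-1)^j·5!/j! = 120 - 120 + 60 - 20 + 5 - 1 = 44. Product = 8568 × 44 = 376992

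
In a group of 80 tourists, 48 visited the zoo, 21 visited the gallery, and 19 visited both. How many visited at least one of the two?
|A∪B| = |A| + |B| - |A∩B| = 48 + 21 - 19 = 50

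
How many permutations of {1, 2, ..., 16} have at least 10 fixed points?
Exactly j fixed points: C(16,j)·!(16-j); sum over j ≥ 10 (derangement numbers via !m = (m-1)·(!(m-1) + !(m-2)): !0..!6 = 1, 0, 1, 2, 9, 44, 265). Σ_{j=10}^{16} C(16,j)·!(16-j) = C(16,10)·!6 + C(16,11)·!5 + C(16,12)·!4 + C(16,13)·!3 + C(16,14)·!2 + C(16,15)·!1 + C(16,16)·!0 = 8008·265 + 4368·44 + 1820·9 + 560·2 + 120·1 + 16·0 + 1·1 = 2331933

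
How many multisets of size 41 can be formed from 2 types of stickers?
C(41+2-1, 2-1) = C(42, 1) = 42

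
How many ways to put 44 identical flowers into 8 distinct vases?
C(44+8-1, 8-1) = C(51, 7) = 115775100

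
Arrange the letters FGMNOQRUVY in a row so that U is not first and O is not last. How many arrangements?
By inclusion-exclusion: 10! - 2×(10-1)! + (10-2)! = 3628800 - 725760 + 40320 = 2943360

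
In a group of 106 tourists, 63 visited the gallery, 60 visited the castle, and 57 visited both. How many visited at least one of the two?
|A∪B| = |A| + |B| - |A∩B| = 63 + 60 - 57 = 66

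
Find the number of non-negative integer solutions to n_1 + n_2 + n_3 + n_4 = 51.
C(51+4-1, 4-1) = C(54, 3) = 24804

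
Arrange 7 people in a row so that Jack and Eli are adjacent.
Treat as block: (7-1)! × 2! = 720 × 2 = 1440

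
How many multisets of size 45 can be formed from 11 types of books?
C(45+11-1, 11-1) = C(55, 10) = 29248649430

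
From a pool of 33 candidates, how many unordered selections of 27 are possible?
C(33,27) = 33!/(27!×6!) = 1107568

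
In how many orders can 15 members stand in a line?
15! = 1307674368000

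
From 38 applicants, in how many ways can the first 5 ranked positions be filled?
P(38,5) = 38!/(38-5)! = 60233040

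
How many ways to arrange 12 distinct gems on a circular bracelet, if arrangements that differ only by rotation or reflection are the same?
(12-1)!/2 = 39916800/2 = 19958400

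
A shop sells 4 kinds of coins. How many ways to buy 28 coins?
C(28+4-1, 4-1) = C(31, 3) = 4495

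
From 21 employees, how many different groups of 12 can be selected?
C(21,12) = 21!/(12!×9!) = 293930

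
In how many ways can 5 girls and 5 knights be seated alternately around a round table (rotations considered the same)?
Fix one of the girls: (5-1)! ways for the remaining girls, × 5! ways for the knights = 24 × 120 = 2880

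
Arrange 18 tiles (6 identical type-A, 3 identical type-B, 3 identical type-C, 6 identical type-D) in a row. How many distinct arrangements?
18! / (6! × 3! × 3! × 6!) = 343062720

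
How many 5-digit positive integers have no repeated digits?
First digit: 9 choices (nonzero). Then descending: 9 × 9 × 8 × 7 × 6 = 27216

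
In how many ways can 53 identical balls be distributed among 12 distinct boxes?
C(53+12-1, 12-1) = C(64, 11) = 743595781824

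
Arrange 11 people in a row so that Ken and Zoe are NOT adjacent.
Total - adjacent = 11! - (11-1)!×2 = 39916800 - 7257600 = 32659200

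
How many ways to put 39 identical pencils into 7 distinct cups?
C(39+7-1, 7-1) = C(45, 6) = 8145060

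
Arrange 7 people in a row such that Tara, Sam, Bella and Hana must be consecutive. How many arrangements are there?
Treat the 4 as one block: (7-4+1)! × 4! = 24 × 24 = 576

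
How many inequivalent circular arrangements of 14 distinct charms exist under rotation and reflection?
(14-1)!/2 = 6227020800/2 = 3113510400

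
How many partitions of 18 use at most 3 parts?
By conjugation, equals partitions of 18 into parts ≤ 3. Let r_j(i) = number of partitions of i into parts ≤ j, for i = 0..18. r_1(i) = 1 for all i; r_j(i) = r_{j-1}(i) + r_j(i-j). Rows j = 2..3: ≤2: 1 1 2 2 3 3 4 4 5 5 6 6 7 7 8 8 9 9 10; ≤3: 1 1 2 3 4 5 7 8 10 12 14 16 19 21 24 27 30 33 37. r_3(18) = 37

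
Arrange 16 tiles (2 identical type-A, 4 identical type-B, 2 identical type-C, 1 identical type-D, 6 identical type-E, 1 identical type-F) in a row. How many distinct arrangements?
16! / (2! × 4! × 2! × 1! × 6! × 1!) = 302702400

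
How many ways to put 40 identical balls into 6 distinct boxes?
C(40+6-1, 6-1) = C(45, 5) = 1221759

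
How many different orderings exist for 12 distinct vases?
12! = 479001600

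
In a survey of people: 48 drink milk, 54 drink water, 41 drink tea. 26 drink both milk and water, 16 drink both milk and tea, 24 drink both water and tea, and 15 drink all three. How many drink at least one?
|A∪B∪C| = 48+54+41-26-16-24+15 = 92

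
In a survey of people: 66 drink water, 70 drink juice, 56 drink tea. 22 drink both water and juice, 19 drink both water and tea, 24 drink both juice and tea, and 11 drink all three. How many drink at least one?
|A∪B∪C| = 66+70+56-22-19-24+11 = 138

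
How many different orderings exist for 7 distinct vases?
7! = 5040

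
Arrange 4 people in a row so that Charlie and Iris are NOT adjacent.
Total - adjacent = 4! - (4-1)!×2 = 24 - 12 = 12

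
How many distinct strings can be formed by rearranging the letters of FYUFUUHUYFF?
11! / (4! × 2! × 1! × 4!) = 34650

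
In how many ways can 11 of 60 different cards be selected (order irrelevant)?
C(60,11) = 60!/(11!×49!) = 342700125300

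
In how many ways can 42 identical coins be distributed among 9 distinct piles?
C(42+9-1, 9-1) = C(50, 8) = 536878650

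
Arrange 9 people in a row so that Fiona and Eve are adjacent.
Treat as block: (9-1)! × 2! = 40320 × 2 = 80640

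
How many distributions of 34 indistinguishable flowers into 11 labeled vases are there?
C(34+11-1, 11-1) = C(44, 10) = 2481256778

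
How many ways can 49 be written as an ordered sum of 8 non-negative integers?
C(49+8-1, 8-1) = C(56, 7) = 231917400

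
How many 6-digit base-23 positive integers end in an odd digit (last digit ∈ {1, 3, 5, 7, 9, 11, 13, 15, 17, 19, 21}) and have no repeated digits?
Last∈{1,3,5,7,9,11,13,15,17,19,21}. Last=0: 0. Last nonzero: 11×21×P(21,4) = 33180840. Total = 33180840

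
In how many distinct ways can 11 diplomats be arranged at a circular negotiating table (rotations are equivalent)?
Circular: fix one position, arrange the rest. (11-1)! = 3628800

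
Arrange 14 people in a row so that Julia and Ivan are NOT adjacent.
Total - adjacent = 14! - (14-1)!×2 = 87178291200 - 12454041600 = 74724249600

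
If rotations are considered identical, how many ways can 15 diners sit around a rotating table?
Circular: fix one position, arrange the rest. (15-1)! = 87178291200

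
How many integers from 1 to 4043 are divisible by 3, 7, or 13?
⌊4043/3⌋+⌊4043/7⌋+⌊4043/13⌋ - ⌊4043/21⌋-⌊4043/39⌋-⌊4043/91⌋ + ⌊4043/273⌋ = 1347+577+311 - 192-103-44 + 14 = 1910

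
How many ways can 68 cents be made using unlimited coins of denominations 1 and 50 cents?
Coefficient of x^68 in 1/(1-x^1) · 1/(1-x^50). Use j coins of 50 for j = 0..⌊68/50⌋ = 1, the rest in 1s: 1 + 1 = 2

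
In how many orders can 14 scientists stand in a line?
14! = 87178291200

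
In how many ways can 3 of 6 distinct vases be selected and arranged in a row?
P(6,3) = 6!/(6-3)! = 120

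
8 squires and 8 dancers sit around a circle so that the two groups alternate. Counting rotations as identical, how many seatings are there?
Fix one of the squires: (8-1)! ways for the remaining squires, × 8! ways for the dancers = 5040 × 40320 = 203212800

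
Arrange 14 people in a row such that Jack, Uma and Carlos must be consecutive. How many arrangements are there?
Treat the 3 as one block: (14-3+1)! × 3! = 479001600 × 6 = 2874009600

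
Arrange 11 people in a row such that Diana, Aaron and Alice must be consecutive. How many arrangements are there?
Treat the 3 as one block: (11-3+1)! × 3! = 362880 × 6 = 2177280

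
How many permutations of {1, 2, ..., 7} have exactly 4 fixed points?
Choose the 4 fixed points C(7,4) = 35, derange the rest: !3 = Σ_{j=0}^{3} (-1)^j·3!/j! = 6 - 6 + 3 - 1 = 2. Product = 35 × 2 = 70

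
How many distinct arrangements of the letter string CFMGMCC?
7! / (1! × 2! × 1! × 3!) = 420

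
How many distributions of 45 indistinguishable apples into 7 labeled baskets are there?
C(45+7-1, 7-1) = C(51, 6) = 18009460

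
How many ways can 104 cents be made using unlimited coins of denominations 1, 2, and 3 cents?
Coefficient of x^104 in 1/(1-x^1) · 1/(1-x^2) · 1/(1-x^3). Case on j = number of 3-cent coins (j = 0..34); remainder r = 104 - 3j is made from {1,2} in ⌊r/2⌋+1 ways. r = 104, 101, 98, 95, 92, 89, 86, 83, 80, 77, 74, 71, 68, 65, 62, 59, 56, 53, 50, 47, 44, 41, 38, 35, 32, 29, 26, 23, 20, 17, 14, 11, 8, 5, 2 → 53 + 51 + 50 + 48 + 47 + 45 + 44 + 42 + 41 + 39 + 38 + 36 + 35 + 33 + 32 + 30 + 29 + 27 + 26 + 24 + 23 + 21 + 20 + 18 + 17 + 15 + 14 + 12 + 11 + 9 + 8 + 6 + 5 + 3 + 2 = 954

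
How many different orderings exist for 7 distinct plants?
7! = 5040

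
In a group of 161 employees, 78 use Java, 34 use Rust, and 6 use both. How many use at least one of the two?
|A∪B| = |A| + |B| - |A∩B| = 78 + 34 - 6 = 106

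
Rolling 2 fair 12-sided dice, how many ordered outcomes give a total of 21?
Coefficient of x^21 in (x + x² + ... + x^12)^2. By inclusion-exclusion on dice exceeding 12: Σ_j (-1)^j C(2,j)·C(21-1-12j, 1) = C(2,0)·C(20,1) - C(2,1)·C(8,1) = 1·20 - 2·8 = 4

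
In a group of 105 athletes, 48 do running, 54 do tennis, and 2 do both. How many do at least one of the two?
|A∪B| = |A| + |B| - |A∩B| = 48 + 54 - 2 = 100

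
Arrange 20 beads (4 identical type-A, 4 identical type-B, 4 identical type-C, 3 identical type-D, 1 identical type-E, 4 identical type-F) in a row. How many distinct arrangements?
20! / (4! × 4! × 4! × 3! × 1! × 4!) = 1222160940000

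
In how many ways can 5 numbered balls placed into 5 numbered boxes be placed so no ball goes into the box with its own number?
!5 = Σ_{j=0}^{5} (-1)^j·5!/j! = 120 - 120 + 60 - 20 + 5 - 1 = 44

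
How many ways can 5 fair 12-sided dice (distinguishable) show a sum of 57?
Coefficient of x^57 in (x + x² + ... + x^12)^5. By inclusion-exclusion on dice exceeding 12: Σ_j (-1)^j C(5,j)·C(57-1-12j, 4) = C(5,0)·C(56,4) - C(5,1)·C(44,4) + C(5,2)·C(32,4) - C(5,3)·C(20,4) + C(5,4)·C(8,4) = 1·367290 - 5·135751 + 10·35960 - 10·4845 + 5·70 = 35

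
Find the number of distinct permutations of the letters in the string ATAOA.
5! / (1! × 3! × 1!) = 20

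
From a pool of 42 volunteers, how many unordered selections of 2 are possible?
C(42,2) = 42!/(2!×40!) = 861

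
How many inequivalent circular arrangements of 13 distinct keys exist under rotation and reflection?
(13-1)!/2 = 479001600/2 = 239500800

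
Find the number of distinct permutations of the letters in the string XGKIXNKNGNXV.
12! / (1! × 3! × 2! × 1! × 2! × 3!) = 3326400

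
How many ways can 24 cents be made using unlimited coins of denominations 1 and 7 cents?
Coefficient of x^24 in 1/(1-x^1) · 1/(1-x^7). Use j coins of 7 for j = 0..⌊24/7⌋ = 3, the rest in 1s: 3 + 1 = 4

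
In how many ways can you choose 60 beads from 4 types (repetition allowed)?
C(60+4-1, 4-1) = C(63, 3) = 39711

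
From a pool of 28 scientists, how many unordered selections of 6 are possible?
C(28,6) = 28!/(6!×22!) = 376740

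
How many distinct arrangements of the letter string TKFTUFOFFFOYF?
13! / (1! × 1! × 6! × 1! × 2! × 2!) = 2162160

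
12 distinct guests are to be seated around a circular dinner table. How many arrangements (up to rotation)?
Circular: fix one position, arrange the rest. (12-1)! = 39916800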